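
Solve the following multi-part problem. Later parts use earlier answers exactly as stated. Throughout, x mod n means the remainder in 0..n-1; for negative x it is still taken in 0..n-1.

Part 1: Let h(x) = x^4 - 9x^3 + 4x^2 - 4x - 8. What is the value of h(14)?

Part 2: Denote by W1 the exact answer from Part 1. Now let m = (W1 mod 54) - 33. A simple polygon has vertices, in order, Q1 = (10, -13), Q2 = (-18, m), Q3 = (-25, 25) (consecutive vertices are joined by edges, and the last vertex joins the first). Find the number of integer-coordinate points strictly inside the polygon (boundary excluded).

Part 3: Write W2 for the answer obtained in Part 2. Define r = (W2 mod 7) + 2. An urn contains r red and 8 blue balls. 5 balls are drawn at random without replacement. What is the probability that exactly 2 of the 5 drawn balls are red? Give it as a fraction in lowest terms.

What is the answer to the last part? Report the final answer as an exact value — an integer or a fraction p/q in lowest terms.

Part 1: 1*(14)^4 - 9*(14)^3 + 4*(14)^2 - 4*(14)^1 - 8 = (38416) + (-24696) + (784) + (-56) + (-8) = 14440; answer 14440
Part 2: W1 = 14440; m = -11; cross terms: (10*-11 - -18*-13)=-344, (-18*25 - -25*-11)=-725, (-25*-13 - 10*25)=75; twice the area = |-994| = 994; area = 497; boundary points = 2 + 1 + 1 = 4; strictly interior points = area - boundary/2 + 1 = 496; answer 496
Part 3: W2 = 496; r = 8; total draws C(16,5) = 4368; favorable C(8,2)*C(8,3) = 1568; P = 14/39; answer 14/39

14/39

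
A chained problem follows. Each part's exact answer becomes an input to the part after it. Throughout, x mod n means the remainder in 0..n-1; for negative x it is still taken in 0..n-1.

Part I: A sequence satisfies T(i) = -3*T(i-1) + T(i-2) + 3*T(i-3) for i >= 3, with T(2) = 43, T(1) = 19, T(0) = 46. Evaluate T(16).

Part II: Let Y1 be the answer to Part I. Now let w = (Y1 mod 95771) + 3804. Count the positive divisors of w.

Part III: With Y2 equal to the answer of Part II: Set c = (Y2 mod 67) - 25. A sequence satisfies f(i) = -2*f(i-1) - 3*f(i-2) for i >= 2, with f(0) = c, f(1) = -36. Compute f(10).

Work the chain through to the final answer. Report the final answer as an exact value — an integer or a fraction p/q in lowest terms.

1179

Part I: T(3) = -3*(43) + 1*(19) + 3*(46) = 28; iterating: T(3)=28, T(4)=16, T(5)=109, T(6)=-227, T(7)=838, T(8)=-2414, T(9)=7399, T(10)=-22097, T(11)=66448, T(12)=-199244, T(13)=597889, T(14)=-1793567, T(15)=5380858, T(16)=-16142474; answer -16142474
Part II: Y1 = -16142474; w = 46629; 46629 = 3^3 * 11 * 157; number of divisors = (3+1) * (1+1) * (1+1) = 16; answer 16
Part III: Y2 = 16; c = -9; f(2) = -2*(-36) - 3*(-9) = 99; iterating: f(2)=99, f(3)=-90, f(4)=-117, f(5)=504, f(6)=-657, f(7)=-198, f(8)=2367, f(9)=-4140, f(10)=1179; answer 1179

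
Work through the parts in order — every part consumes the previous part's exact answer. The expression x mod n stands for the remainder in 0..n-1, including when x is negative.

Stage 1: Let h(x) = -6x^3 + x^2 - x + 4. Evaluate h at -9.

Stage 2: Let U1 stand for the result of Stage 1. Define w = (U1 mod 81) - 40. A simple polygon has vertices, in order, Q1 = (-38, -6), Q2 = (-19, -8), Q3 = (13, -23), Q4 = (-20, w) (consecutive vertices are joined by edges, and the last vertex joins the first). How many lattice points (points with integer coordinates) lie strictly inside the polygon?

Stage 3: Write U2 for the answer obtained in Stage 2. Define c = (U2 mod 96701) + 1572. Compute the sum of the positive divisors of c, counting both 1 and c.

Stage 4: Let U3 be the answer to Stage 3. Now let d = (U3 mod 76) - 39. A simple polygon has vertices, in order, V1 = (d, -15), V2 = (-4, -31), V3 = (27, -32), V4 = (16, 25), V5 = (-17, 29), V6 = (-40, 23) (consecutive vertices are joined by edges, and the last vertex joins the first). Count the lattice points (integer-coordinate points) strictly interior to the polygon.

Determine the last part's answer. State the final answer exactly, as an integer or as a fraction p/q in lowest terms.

Stage 1: -6*(-9)^3 + 1*(-9)^2 - 1*(-9)^1 + 4 = (4374) + (81) + (9) + (4) = 4468; answer 4468
Stage 2: U1 = 4468; w = -27; cross terms: (-38*-8 - -19*-6)=190, (-19*-23 - 13*-8)=541, (13*-27 - -20*-23)=-811, (-20*-6 - -38*-27)=-906; twice the area = |-986| = 986; area = 493; boundary points = 1 + 1 + 1 + 3 = 6; strictly interior points = area - boundary/2 + 1 = 491; answer 491
Stage 3: U2 = 491; c = 2063; 2063 is prime, so its only divisors are 1 and 2063; sigma = 1 + 2063 = 2064; answer 2064
Stage 4: U3 = 2064; d = -27; cross terms: (-27*-31 - -4*-15)=777, (-4*-32 - 27*-31)=965, (27*25 - 16*-32)=1187, (16*29 - -17*25)=889, (-17*23 - -40*29)=769, (-40*-15 - -27*23)=1221; twice the area = |5808| = 5808; area = 2904; boundary points = 1 + 1 + 1 + 1 + 1 + 1 = 6; strictly interior points = area - boundary/2 + 1 = 2902; answer 2902

2902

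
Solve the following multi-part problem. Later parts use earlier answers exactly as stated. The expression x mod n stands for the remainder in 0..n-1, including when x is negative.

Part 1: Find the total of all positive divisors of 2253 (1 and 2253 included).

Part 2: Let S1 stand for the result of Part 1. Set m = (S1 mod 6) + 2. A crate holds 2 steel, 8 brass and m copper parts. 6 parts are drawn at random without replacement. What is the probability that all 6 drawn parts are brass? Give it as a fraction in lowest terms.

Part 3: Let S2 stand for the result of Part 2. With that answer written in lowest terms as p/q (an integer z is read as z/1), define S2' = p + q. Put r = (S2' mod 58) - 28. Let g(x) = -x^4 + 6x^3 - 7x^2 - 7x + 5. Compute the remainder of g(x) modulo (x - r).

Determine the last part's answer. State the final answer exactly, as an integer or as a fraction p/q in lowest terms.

-2

Part 1: 2253 = 3 * 751; sigma = (1 + 3) * (1 + 751) = 4 * 752 = 3008; answer 3008
Part 2: S1 = 3008; m = 4; total draws C(14,6) = 3003; favorable C(8,6) = 28; P = 4/429; answer 4/429
Part 3: S2 = 4/429; threaded value p + q = 433; r = -1; remainder = value at the root: -1*(-1)^4 + 6*(-1)^3 - 7*(-1)^2 - 7*(-1)^1 + 5 = (-1) + (-6) + (-7) + (7) + (5) = -2; answer -2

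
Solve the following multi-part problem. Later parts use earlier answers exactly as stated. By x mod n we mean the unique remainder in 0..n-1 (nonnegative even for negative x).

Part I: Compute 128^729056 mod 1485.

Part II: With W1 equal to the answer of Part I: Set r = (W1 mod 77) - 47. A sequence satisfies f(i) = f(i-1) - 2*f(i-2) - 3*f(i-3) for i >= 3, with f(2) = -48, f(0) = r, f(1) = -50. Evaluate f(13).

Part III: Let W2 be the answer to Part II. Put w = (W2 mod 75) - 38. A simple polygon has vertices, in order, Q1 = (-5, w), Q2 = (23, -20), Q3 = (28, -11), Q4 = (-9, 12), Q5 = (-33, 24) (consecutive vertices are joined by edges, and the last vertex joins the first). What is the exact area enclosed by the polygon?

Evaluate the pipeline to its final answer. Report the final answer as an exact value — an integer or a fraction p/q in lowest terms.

724

Part I: squarings mod 1485: 128^1=128, 128^2=49, 128^4=916, 128^8=31, 128^16=961, 128^32=1336, 128^64=1411, 128^128=1021, 128^256=1456, 128^512=841, 128^1024=421, 128^2048=526, 128^4096=466, 128^8192=346, 128^16384=916, 128^32768=31, 128^65536=961, 128^131072=1336, 128^262144=1411, 128^524288=1021; 128^729056 = 128^32 * 128^64 * 128^128 * 128^256 * 128^512 * 128^1024 * 128^2048 * 128^4096 * 128^65536 * 128^131072 * 128^524288 = 1291 (mod 1485); answer 1291
Part II: W1 = 1291; r = 12; f(3) = 1*(-48) - 2*(-50) - 3*(12) = 16; iterating: f(3)=16, f(4)=262, f(5)=374, f(6)=-198, f(7)=-1732, f(8)=-2458, f(9)=1600, f(10)=11712, f(11)=15886, f(12)=-12338, f(13)=-79246; answer -79246
Part III: W2 = -79246; w = -9; cross terms: (-5*-20 - 23*-9)=307, (23*-11 - 28*-20)=307, (28*12 - -9*-11)=237, (-9*24 - -33*12)=180, (-33*-9 - -5*24)=417; twice the area = |1448| = 1448; area = 724; answer 724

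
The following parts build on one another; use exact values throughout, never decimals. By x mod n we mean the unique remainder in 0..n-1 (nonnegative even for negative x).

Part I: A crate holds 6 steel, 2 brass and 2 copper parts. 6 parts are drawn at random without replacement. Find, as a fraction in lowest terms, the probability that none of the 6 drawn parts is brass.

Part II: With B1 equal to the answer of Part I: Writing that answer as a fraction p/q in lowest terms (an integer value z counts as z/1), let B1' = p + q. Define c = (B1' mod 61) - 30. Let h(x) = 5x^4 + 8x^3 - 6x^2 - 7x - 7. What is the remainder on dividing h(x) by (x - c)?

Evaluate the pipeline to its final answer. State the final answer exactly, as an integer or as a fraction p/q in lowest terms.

124299

Part I: total draws C(10,6) = 210; favorable C(8,6) = 28; P = 2/15; answer 2/15
Part II: B1 = 2/15; threaded value p + q = 17; c = -13; remainder = value at the root: 5*(-13)^4 + 8*(-13)^3 - 6*(-13)^2 - 7*(-13)^1 - 7 = (142805) + (-17576) + (-1014) + (91) + (-7) = 124299; answer 124299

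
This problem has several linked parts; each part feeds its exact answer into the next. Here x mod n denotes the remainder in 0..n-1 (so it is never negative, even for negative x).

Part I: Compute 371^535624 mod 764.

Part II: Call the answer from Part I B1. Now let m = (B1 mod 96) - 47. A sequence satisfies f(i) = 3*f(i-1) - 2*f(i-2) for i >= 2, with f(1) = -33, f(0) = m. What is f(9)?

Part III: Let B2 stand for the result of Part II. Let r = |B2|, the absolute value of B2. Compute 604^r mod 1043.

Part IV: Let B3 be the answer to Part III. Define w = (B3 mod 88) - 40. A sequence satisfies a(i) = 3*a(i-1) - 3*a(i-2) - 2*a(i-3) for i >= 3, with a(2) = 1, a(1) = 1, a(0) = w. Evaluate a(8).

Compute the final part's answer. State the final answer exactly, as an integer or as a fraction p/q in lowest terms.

Part I: squarings mod 764: 371^1=371, 371^2=121, 371^4=125, 371^8=345, 371^16=605, 371^32=69, 371^64=177, 371^128=5, 371^256=25, 371^512=625, 371^1024=221, 371^2048=709, 371^4096=733, 371^8192=197, 371^16384=609, 371^32768=341, 371^65536=153, 371^131072=489, 371^262144=753, 371^524288=121; 371^535624 = 371^8 * 371^64 * 371^1024 * 371^2048 * 371^8192 * 371^524288 = 5 (mod 764); answer 5
Part II: B1 = 5; m = -42; f(2) = 3*(-33) - 2*(-42) = -15; iterating: f(2)=-15, f(3)=21, f(4)=93, f(5)=237, f(6)=525, f(7)=1101, f(8)=2253, f(9)=4557; answer 4557
Part III: B2 = 4557; r = 4557; squarings mod 1043: 604^1=604, 604^2=809, 604^4=520, 604^8=263, 604^16=331, 604^32=46, 604^64=30, 604^128=900, 604^256=632, 604^512=998, 604^1024=982, 604^2048=592, 604^4096=16; 604^4557 = 604^1 * 604^4 * 604^8 * 604^64 * 604^128 * 604^256 * 604^4096 = 946 (mod 1043); answer 946
Part IV: B3 = 946; w = 26; a(3) = 3*(1) - 3*(1) - 2*(26) = -52; iterating: a(3)=-52, a(4)=-161, a(5)=-329, a(6)=-400, a(7)=109, a(8)=2185; answer 2185

2185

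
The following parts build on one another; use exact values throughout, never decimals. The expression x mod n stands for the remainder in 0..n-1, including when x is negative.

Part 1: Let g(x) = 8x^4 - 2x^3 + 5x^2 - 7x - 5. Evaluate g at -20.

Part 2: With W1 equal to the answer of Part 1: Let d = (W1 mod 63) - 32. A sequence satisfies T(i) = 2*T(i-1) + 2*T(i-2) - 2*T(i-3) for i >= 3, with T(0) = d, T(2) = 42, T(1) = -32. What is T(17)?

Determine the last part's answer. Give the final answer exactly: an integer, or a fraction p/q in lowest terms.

Part 1: 8*(-20)^4 - 2*(-20)^3 + 5*(-20)^2 - 7*(-20)^1 - 5 = (1280000) + (16000) + (2000) + (140) + (-5) = 1298135; answer 1298135
Part 2: W1 = 1298135; d = -12; T(3) = 2*(42) + 2*(-32) - 2*(-12) = 44; iterating: T(3)=44, T(4)=236, T(5)=476, T(6)=1336, T(7)=3152, T(8)=8024, T(9)=19680, T(10)=49104, T(11)=121520, T(12)=301888, T(13)=748608, T(14)=1857952, T(15)=4609344, T(16)=11437376, T(17)=28377536; answer 28377536

28377536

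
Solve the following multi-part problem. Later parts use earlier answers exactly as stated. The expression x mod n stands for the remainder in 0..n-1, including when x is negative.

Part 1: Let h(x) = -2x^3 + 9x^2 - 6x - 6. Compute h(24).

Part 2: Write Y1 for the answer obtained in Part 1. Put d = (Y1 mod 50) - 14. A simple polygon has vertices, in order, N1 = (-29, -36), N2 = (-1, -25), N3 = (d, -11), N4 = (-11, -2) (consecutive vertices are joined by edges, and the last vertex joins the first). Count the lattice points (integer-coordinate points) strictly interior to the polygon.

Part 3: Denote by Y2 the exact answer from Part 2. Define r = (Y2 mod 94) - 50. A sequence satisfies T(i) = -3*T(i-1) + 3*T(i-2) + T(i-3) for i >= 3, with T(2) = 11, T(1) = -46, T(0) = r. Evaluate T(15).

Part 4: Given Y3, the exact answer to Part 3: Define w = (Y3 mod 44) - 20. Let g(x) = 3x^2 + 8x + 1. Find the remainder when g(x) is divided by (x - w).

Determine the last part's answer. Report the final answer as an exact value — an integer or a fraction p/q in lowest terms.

701

Part 1: -2*(24)^3 + 9*(24)^2 - 6*(24)^1 - 6 = (-27648) + (5184) + (-144) + (-6) = -22614; answer -22614
Part 2: Y1 = -22614; d = 22; cross terms: (-29*-25 - -1*-36)=689, (-1*-11 - 22*-25)=561, (22*-2 - -11*-11)=-165, (-11*-36 - -29*-2)=338; twice the area = |1423| = 1423; area = 1423/2; boundary points = 1 + 1 + 3 + 2 = 7; strictly interior points = area - boundary/2 + 1 = 709; answer 709
Part 3: Y2 = 709; r = 1; T(3) = -3*(11) + 3*(-46) + 1*(1) = -170; iterating: T(3)=-170, T(4)=497, T(5)=-1990, T(6)=7291, T(7)=-27346, T(8)=101921, T(9)=-380510, T(10)=1419947, T(11)=-5299450, T(12)=19777681, T(13)=-73811446, T(14)=275467931, T(15)=-1028060450; answer -1028060450
Part 4: Y3 = -1028060450; w = 14; remainder = value at the root: 3*(14)^2 + 8*(14)^1 + 1 = (588) + (112) + (1) = 701; answer 701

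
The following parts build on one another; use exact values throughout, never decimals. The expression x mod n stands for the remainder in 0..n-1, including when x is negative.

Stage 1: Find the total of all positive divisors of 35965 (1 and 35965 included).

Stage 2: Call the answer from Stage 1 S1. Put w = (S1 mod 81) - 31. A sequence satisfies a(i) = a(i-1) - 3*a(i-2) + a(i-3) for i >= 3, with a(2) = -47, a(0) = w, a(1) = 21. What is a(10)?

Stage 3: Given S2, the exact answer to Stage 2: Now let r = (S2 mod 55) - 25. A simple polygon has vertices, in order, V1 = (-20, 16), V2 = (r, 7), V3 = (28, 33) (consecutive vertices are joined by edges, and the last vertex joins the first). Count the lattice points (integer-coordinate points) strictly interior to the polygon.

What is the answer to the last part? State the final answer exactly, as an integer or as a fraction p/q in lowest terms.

198

Stage 1: 35965 = 5 * 7193; sigma = (1 + 5) * (1 + 7193) = 6 * 7194 = 43164; answer 43164
Stage 2: S1 = 43164; w = 41; a(3) = 1*(-47) - 3*(21) + 1*(41) = -69; iterating: a(3)=-69, a(4)=93, a(5)=253, a(6)=-95, a(7)=-761, a(8)=-223, a(9)=1965, a(10)=1873; answer 1873
Stage 3: S2 = 1873; r = -22; cross terms: (-20*7 - -22*16)=212, (-22*33 - 28*7)=-922, (28*16 - -20*33)=1108; twice the area = |398| = 398; area = 199; boundary points = 1 + 2 + 1 = 4; strictly interior points = area - boundary/2 + 1 = 198; answer 198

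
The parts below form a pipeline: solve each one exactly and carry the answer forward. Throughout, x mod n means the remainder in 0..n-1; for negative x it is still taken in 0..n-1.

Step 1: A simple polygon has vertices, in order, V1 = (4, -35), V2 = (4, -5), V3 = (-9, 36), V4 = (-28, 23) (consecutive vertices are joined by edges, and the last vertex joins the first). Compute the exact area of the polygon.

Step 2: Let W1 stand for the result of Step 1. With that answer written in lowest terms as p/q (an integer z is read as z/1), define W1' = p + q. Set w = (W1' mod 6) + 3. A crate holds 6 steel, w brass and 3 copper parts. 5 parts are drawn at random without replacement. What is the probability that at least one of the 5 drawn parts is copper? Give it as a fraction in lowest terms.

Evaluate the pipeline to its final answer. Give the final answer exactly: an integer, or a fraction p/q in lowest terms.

115/143

Step 1: cross terms: (4*-5 - 4*-35)=120, (4*36 - -9*-5)=99, (-9*23 - -28*36)=801, (-28*-35 - 4*23)=888; twice the area = |1908| = 1908; area = 954; answer 954
Step 2: W1 = 954; threaded value p + q = 955; w = 4; total draws C(13,5) = 1287; complement C(10,5) = 252; favorable 1287 - 252 = 1035; P = 115/143; answer 115/143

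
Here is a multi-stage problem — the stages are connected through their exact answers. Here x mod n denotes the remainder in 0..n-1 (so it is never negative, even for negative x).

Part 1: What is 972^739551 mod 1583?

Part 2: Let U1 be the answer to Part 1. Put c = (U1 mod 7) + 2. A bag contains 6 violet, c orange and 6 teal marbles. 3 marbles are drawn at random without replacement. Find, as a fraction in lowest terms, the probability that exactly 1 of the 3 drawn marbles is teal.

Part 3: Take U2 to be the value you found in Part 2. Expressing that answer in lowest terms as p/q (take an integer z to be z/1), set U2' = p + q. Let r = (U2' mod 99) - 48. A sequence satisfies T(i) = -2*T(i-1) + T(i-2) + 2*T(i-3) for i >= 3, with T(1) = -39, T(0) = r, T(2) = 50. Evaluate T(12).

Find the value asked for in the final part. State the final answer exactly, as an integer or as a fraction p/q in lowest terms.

130994

Part 1: squarings mod 1583: 972^1=972, 972^2=1316, 972^4=54, 972^8=1333, 972^16=763, 972^32=1208, 972^64=1321, 972^128=575, 972^256=1361, 972^512=211, 972^1024=197, 972^2048=817, 972^4096=1046, 972^8192=263, 972^16384=1100, 972^32768=588, 972^65536=650, 972^131072=1422, 972^262144=593, 972^524288=223; 972^739551 = 972^1 * 972^2 * 972^4 * 972^8 * 972^16 * 972^64 * 972^128 * 972^2048 * 972^16384 * 972^65536 * 972^131072 * 972^524288 = 4 (mod 1583); answer 4
Part 2: U1 = 4; c = 6; total draws C(18,3) = 816; favorable C(6,1)*C(12,2) = 396; P = 33/68; answer 33/68
Part 3: U2 = 33/68; threaded value p + q = 101; r = -46; T(3) = -2*(50) + 1*(-39) + 2*(-46) = -231; iterating: T(3)=-231, T(4)=434, T(5)=-999, T(6)=1970, T(7)=-4071, T(8)=8114, T(9)=-16359, T(10)=32690, T(11)=-65511, T(12)=130994; answer 130994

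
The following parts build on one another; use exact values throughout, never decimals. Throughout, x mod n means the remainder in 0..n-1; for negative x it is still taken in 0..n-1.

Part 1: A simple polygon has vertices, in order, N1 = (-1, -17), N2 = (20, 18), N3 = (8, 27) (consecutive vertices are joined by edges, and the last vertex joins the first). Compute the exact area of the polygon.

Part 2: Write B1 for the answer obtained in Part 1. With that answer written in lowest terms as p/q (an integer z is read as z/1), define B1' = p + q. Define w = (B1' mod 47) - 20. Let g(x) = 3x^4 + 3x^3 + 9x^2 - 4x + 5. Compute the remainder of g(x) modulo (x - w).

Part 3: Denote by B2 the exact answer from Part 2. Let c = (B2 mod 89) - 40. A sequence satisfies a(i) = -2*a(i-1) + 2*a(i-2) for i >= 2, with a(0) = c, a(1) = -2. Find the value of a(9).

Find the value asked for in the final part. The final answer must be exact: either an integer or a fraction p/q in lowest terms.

66784

Part 1: cross terms: (-1*18 - 20*-17)=322, (20*27 - 8*18)=396, (8*-17 - -1*27)=-109; twice the area = |609| = 609; area = 609/2; answer 609/2
Part 2: B1 = 609/2; threaded value p + q = 611; w = -20; remainder = value at the root: 3*(-20)^4 + 3*(-20)^3 + 9*(-20)^2 - 4*(-20)^1 + 5 = (480000) + (-24000) + (3600) + (80) + (5) = 459685; answer 459685
Part 3: B2 = 459685; c = -40; a(2) = -2*(-2) + 2*(-40) = -76; iterating: a(2)=-76, a(3)=148, a(4)=-448, a(5)=1192, a(6)=-3280, a(7)=8944, a(8)=-24448, a(9)=66784; answer 66784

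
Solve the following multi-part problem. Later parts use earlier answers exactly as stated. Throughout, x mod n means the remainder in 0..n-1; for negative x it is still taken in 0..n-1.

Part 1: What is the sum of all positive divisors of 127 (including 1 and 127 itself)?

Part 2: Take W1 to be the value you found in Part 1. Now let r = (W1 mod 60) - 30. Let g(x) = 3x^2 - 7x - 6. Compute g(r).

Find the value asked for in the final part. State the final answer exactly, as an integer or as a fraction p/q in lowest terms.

1600

Part 1: 127 is prime, so its only divisors are 1 and 127; sigma = 1 + 127 = 128; answer 128
Part 2: W1 = 128; r = -22; 3*(-22)^2 - 7*(-22)^1 - 6 = (1452) + (154) + (-6) = 1600; answer 1600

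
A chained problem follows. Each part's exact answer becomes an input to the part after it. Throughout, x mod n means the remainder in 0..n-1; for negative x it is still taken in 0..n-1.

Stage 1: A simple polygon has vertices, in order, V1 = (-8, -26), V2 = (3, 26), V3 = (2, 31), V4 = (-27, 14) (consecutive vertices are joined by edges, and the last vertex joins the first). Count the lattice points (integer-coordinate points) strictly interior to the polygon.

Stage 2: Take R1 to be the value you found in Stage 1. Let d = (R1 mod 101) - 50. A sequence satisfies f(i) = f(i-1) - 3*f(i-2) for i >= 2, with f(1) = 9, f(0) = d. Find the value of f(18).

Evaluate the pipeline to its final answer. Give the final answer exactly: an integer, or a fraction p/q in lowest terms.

Stage 1: cross terms: (-8*26 - 3*-26)=-130, (3*31 - 2*26)=41, (2*14 - -27*31)=865, (-27*-26 - -8*14)=814; twice the area = |1590| = 1590; area = 795; boundary points = 1 + 1 + 1 + 1 = 4; strictly interior points = area - boundary/2 + 1 = 794; answer 794
Stage 2: R1 = 794; d = 37; f(2) = 1*(9) - 3*(37) = -102; iterating: f(2)=-102, f(3)=-129, f(4)=177, f(5)=564, f(6)=33, f(7)=-1659, f(8)=-1758, f(9)=3219, f(10)=8493, f(11)=-1164, f(12)=-26643, f(13)=-23151, f(14)=56778, f(15)=126231, f(16)=-44103, f(17)=-422796, f(18)=-290487; answer -290487

-290487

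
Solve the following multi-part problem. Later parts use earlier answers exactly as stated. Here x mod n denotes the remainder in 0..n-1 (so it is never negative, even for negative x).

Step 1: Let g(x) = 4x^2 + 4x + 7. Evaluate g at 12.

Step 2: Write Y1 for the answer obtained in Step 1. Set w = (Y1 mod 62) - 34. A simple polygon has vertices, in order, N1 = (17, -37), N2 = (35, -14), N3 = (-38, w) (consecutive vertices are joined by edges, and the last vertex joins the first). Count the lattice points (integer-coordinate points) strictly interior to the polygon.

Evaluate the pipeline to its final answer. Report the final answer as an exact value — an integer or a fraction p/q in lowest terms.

758

Step 1: 4*(12)^2 + 4*(12)^1 + 7 = (576) + (48) + (7) = 631; answer 631
Step 2: Y1 = 631; w = -23; cross terms: (17*-14 - 35*-37)=1057, (35*-23 - -38*-14)=-1337, (-38*-37 - 17*-23)=1797; twice the area = |1517| = 1517; area = 1517/2; boundary points = 1 + 1 + 1 = 3; strictly interior points = area - boundary/2 + 1 = 758; answer 758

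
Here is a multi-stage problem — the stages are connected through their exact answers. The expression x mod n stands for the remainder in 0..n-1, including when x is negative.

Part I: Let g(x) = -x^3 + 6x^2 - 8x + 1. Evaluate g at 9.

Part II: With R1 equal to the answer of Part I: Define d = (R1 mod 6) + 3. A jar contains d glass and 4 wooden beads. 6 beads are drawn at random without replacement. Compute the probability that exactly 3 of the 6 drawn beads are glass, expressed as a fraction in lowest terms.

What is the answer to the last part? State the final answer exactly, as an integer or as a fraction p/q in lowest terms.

10/33

Part I: -1*(9)^3 + 6*(9)^2 - 8*(9)^1 + 1 = (-729) + (486) + (-72) + (1) = -314; answer -314
Part II: R1 = -314; d = 7; total draws C(11,6) = 462; favorable C(7,3)*C(4,3) = 140; P = 10/33; answer 10/33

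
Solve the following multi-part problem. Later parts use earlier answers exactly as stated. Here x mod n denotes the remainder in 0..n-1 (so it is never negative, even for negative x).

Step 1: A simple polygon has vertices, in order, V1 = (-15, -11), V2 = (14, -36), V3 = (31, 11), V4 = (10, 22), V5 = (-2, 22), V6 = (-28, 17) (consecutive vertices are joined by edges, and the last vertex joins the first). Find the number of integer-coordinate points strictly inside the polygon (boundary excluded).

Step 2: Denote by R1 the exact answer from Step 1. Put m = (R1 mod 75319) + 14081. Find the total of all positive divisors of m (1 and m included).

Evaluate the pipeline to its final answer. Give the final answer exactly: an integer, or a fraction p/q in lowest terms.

Step 1: cross terms: (-15*-36 - 14*-11)=694, (14*11 - 31*-36)=1270, (31*22 - 10*11)=572, (10*22 - -2*22)=264, (-2*17 - -28*22)=582, (-28*-11 - -15*17)=563; twice the area = |3945| = 3945; area = 3945/2; boundary points = 1 + 1 + 1 + 12 + 1 + 1 = 17; strictly interior points = area - boundary/2 + 1 = 1965; answer 1965
Step 2: R1 = 1965; m = 16046; 16046 = 2 * 71 * 113; sigma = (1 + 2) * (1 + 71) * (1 + 113) = 3 * 72 * 114 = 24624; answer 24624

24624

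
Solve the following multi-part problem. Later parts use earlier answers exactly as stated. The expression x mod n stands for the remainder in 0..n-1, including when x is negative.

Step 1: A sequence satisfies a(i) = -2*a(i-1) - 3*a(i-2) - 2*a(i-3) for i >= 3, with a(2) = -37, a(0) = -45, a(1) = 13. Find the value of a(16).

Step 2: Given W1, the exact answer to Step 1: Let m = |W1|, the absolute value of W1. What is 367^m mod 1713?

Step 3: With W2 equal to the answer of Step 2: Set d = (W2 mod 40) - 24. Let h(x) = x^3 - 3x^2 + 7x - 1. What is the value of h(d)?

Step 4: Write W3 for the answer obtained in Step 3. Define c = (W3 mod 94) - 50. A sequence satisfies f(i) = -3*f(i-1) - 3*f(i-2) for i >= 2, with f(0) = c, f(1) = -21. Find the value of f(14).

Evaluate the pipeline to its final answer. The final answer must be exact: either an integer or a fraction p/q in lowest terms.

Step 1: a(3) = -2*(-37) - 3*(13) - 2*(-45) = 125; iterating: a(3)=125, a(4)=-165, a(5)=29, a(6)=187, a(7)=-131, a(8)=-357, a(9)=733, a(10)=-133, a(11)=-1219, a(12)=1371, a(13)=1181, a(14)=-4037, a(15)=1789, a(16)=6171; answer 6171
Step 2: W1 = 6171; m = 6171; squarings mod 1713: 367^1=367, 367^2=1075, 367^4=1063, 367^8=1102, 367^16=1600, 367^32=778, 367^64=595, 367^128=1147, 367^256=25, 367^512=625, 367^1024=61, 367^2048=295, 367^4096=1375; 367^6171 = 367^1 * 367^2 * 367^8 * 367^16 * 367^2048 * 367^4096 = 370 (mod 1713); answer 370
Step 3: W2 = 370; d = -14; 1*(-14)^3 - 3*(-14)^2 + 7*(-14)^1 - 1 = (-2744) + (-588) + (-98) + (-1) = -3431; answer -3431
Step 4: W3 = -3431; c = -3; f(2) = -3*(-21) - 3*(-3) = 72; iterating: f(2)=72, f(3)=-153, f(4)=243, f(5)=-270, f(6)=81, f(7)=567, f(8)=-1944, f(9)=4131, f(10)=-6561, f(11)=7290, f(12)=-2187, f(13)=-15309, f(14)=52488; answer 52488

52488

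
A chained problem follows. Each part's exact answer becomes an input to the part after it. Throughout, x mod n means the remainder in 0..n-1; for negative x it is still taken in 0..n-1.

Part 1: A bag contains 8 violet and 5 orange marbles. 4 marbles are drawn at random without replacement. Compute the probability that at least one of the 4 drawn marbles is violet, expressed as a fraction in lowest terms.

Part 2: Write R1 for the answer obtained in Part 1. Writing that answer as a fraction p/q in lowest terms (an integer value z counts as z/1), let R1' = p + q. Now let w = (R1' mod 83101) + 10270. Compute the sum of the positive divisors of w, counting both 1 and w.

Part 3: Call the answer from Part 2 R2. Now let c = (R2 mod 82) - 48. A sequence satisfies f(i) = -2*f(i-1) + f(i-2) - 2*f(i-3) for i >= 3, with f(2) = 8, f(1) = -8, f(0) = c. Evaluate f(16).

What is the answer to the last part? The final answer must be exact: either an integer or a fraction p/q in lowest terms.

6692216

Part 1: total draws C(13,4) = 715; complement C(5,4) = 5; favorable 715 - 5 = 710; P = 142/143; answer 142/143
Part 2: R1 = 142/143; threaded value p + q = 285; w = 10555; 10555 = 5 * 2111; sigma = (1 + 5) * (1 + 2111) = 6 * 2112 = 12672; answer 12672
Part 3: R2 = 12672; c = -4; f(3) = -2*(8) + 1*(-8) - 2*(-4) = -16; iterating: f(3)=-16, f(4)=56, f(5)=-144, f(6)=376, f(7)=-1008, f(8)=2680, f(9)=-7120, f(10)=18936, f(11)=-50352, f(12)=133880, f(13)=-355984, f(14)=946552, f(15)=-2516848, f(16)=6692216; answer 6692216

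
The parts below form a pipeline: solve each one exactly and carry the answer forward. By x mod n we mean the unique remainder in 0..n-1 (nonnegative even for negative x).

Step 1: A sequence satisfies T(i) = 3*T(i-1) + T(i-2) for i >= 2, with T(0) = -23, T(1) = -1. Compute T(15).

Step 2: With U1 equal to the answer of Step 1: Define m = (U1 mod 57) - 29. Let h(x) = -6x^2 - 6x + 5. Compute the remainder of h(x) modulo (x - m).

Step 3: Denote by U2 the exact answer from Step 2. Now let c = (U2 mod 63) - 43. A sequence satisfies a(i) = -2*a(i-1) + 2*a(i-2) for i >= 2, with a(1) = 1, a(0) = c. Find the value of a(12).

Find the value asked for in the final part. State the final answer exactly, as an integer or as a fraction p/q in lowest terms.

Step 1: T(2) = 3*(-1) + 1*(-23) = -26; iterating: T(2)=-26, T(3)=-79, T(4)=-263, T(5)=-868, T(6)=-2867, T(7)=-9469, T(8)=-31274, T(9)=-103291, T(10)=-341147, T(11)=-1126732, T(12)=-3721343, T(13)=-12290761, T(14)=-40593626, T(15)=-134071639; answer -134071639
Step 2: U1 = -134071639; m = 27; remainder = value at the root: -6*(27)^2 - 6*(27)^1 + 5 = (-4374) + (-162) + (5) = -4531; answer -4531
Step 3: U2 = -4531; c = -38; a(2) = -2*(1) + 2*(-38) = -78; iterating: a(2)=-78, a(3)=158, a(4)=-472, a(5)=1260, a(6)=-3464, a(7)=9448, a(8)=-25824, a(9)=70544, a(10)=-192736, a(11)=526560, a(12)=-1438592; answer -1438592

-1438592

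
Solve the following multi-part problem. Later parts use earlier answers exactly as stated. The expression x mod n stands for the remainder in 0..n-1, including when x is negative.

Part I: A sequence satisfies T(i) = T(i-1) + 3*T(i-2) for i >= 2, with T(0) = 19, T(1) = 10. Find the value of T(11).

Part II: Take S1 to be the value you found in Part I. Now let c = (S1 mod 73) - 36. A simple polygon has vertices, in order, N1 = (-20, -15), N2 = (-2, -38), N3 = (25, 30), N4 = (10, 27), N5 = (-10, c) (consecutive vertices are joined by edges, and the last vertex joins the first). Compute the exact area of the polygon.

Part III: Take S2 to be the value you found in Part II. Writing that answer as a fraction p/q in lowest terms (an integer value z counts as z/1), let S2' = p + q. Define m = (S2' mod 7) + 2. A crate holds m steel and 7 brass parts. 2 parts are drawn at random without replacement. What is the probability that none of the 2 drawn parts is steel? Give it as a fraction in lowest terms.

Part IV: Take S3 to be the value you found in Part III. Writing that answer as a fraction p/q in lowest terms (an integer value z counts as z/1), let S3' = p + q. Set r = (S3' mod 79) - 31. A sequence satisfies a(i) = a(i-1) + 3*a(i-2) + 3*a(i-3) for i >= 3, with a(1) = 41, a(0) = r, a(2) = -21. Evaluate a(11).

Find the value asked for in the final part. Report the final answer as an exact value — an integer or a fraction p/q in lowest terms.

141864

Part I: T(2) = 1*(10) + 3*(19) = 67; iterating: T(2)=67, T(3)=97, T(4)=298, T(5)=589, T(6)=1483, T(7)=3250, T(8)=7699, T(9)=17449, T(10)=40546, T(11)=92893; answer 92893
Part II: S1 = 92893; c = 1; cross terms: (-20*-38 - -2*-15)=730, (-2*30 - 25*-38)=890, (25*27 - 10*30)=375, (10*1 - -10*27)=280, (-10*-15 - -20*1)=170; twice the area = |2445| = 2445; area = 2445/2; answer 2445/2
Part III: S2 = 2445/2; threaded value p + q = 2447; m = 6; total draws C(13,2) = 78; favorable C(7,2) = 21; P = 7/26; answer 7/26
Part IV: S3 = 7/26; threaded value p + q = 33; r = 2; a(3) = 1*(-21) + 3*(41) + 3*(2) = 108; iterating: a(3)=108, a(4)=168, a(5)=429, a(6)=1257, a(7)=3048, a(8)=8106, a(9)=21021, a(10)=54483, a(11)=141864; answer 141864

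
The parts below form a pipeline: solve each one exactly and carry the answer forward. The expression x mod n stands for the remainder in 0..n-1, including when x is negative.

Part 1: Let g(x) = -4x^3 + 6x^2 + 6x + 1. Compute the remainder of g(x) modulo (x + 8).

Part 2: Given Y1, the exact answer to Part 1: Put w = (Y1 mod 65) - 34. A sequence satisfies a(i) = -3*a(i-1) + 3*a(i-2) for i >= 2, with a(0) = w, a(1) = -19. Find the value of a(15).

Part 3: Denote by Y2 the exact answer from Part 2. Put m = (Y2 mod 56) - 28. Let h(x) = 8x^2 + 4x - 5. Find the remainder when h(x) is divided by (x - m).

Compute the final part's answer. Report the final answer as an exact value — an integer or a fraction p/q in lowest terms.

Part 1: remainder = value at the root: -4*(-8)^3 + 6*(-8)^2 + 6*(-8)^1 + 1 = (2048) + (384) + (-48) + (1) = 2385; answer 2385
Part 2: Y1 = 2385; w = 11; a(2) = -3*(-19) + 3*(11) = 90; iterating: a(2)=90, a(3)=-327, a(4)=1251, a(5)=-4734, a(6)=17955, a(7)=-68067, a(8)=258066, a(9)=-978399, a(10)=3709395, a(11)=-14063382, a(12)=53318331, a(13)=-202145139, a(14)=766390410, a(15)=-2905606647; answer -2905606647
Part 3: Y2 = -2905606647; m = -27; remainder = value at the root: 8*(-27)^2 + 4*(-27)^1 - 5 = (5832) + (-108) + (-5) = 5719; answer 5719

5719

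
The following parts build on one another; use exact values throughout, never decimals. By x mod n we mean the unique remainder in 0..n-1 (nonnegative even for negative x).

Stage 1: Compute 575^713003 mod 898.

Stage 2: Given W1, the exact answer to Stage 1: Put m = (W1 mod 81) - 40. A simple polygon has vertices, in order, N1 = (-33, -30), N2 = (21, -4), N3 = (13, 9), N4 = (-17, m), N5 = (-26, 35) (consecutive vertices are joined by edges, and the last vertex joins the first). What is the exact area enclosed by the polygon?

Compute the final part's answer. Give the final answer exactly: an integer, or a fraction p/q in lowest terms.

3861/2

Stage 1: squarings mod 898: 575^1=575, 575^2=161, 575^4=777, 575^8=273, 575^16=893, 575^32=25, 575^64=625, 575^128=893, 575^256=25, 575^512=625, 575^1024=893, 575^2048=25, 575^4096=625, 575^8192=893, 575^16384=25, 575^32768=625, 575^65536=893, 575^131072=25, 575^262144=625, 575^524288=893; 575^713003 = 575^1 * 575^2 * 575^8 * 575^32 * 575^256 * 575^8192 * 575^16384 * 575^32768 * 575^131072 * 575^524288 = 561 (mod 898); answer 561
Stage 2: W1 = 561; m = 35; cross terms: (-33*-4 - 21*-30)=762, (21*9 - 13*-4)=241, (13*35 - -17*9)=608, (-17*35 - -26*35)=315, (-26*-30 - -33*35)=1935; twice the area = |3861| = 3861; area = 3861/2; answer 3861/2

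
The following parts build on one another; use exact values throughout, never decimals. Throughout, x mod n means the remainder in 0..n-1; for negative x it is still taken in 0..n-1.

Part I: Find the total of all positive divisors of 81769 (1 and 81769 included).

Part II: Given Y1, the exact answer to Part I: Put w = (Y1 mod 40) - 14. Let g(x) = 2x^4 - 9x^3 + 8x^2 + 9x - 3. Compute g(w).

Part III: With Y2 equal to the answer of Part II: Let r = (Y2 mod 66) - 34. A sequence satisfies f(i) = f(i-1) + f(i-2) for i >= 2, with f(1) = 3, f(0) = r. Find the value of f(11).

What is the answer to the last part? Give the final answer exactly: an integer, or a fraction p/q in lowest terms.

Part I: 81769 is prime, so its only divisors are 1 and 81769; sigma = 1 + 81769 = 81770; answer 81770
Part II: Y1 = 81770; w = -4; 2*(-4)^4 - 9*(-4)^3 + 8*(-4)^2 + 9*(-4)^1 - 3 = (512) + (576) + (128) + (-36) + (-3) = 1177; answer 1177
Part III: Y2 = 1177; r = 21; f(2) = 1*(3) + 1*(21) = 24; iterating: f(2)=24, f(3)=27, f(4)=51, f(5)=78, f(6)=129, f(7)=207, f(8)=336, f(9)=543, f(10)=879, f(11)=1422; answer 1422

1422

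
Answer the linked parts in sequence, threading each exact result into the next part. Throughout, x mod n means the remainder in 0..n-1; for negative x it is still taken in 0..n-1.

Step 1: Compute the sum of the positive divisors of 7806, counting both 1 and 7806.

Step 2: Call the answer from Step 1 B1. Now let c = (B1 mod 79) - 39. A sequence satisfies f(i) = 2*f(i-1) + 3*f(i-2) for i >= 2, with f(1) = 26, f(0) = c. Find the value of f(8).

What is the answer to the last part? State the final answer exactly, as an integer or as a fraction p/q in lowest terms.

Step 1: 7806 = 2 * 3 * 1301; sigma = (1 + 2) * (1 + 3) * (1 + 1301) = 3 * 4 * 1302 = 15624; answer 15624
Step 2: B1 = 15624; c = 22; f(2) = 2*(26) + 3*(22) = 118; iterating: f(2)=118, f(3)=314, f(4)=982, f(5)=2906, f(6)=8758, f(7)=26234, f(8)=78742; answer 78742

78742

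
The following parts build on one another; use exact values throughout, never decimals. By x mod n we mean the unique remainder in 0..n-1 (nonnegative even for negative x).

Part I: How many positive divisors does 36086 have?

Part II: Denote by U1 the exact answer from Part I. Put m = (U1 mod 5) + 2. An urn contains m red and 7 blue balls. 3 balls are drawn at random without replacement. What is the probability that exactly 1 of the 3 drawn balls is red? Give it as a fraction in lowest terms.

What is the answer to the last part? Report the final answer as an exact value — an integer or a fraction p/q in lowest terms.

Part I: 36086 = 2 * 18043; number of divisors = (1+1) * (1+1) = 4; answer 4
Part II: U1 = 4; m = 6; total draws C(13,3) = 286; favorable C(6,1)*C(7,2) = 126; P = 63/143; answer 63/143

63/143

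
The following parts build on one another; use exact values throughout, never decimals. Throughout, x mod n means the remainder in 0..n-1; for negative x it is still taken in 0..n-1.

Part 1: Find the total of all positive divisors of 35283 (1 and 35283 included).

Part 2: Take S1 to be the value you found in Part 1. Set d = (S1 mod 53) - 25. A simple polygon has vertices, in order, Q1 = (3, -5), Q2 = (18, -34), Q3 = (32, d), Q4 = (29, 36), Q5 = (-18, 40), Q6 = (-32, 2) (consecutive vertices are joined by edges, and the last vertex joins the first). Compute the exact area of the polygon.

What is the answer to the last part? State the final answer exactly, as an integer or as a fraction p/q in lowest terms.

Part 1: 35283 = 3 * 19 * 619; sigma = (1 + 3) * (1 + 19) * (1 + 619) = 4 * 20 * 620 = 49600; answer 49600
Part 2: S1 = 49600; d = 20; cross terms: (3*-34 - 18*-5)=-12, (18*20 - 32*-34)=1448, (32*36 - 29*20)=572, (29*40 - -18*36)=1808, (-18*2 - -32*40)=1244, (-32*-5 - 3*2)=154; twice the area = |5214| = 5214; area = 2607; answer 2607

2607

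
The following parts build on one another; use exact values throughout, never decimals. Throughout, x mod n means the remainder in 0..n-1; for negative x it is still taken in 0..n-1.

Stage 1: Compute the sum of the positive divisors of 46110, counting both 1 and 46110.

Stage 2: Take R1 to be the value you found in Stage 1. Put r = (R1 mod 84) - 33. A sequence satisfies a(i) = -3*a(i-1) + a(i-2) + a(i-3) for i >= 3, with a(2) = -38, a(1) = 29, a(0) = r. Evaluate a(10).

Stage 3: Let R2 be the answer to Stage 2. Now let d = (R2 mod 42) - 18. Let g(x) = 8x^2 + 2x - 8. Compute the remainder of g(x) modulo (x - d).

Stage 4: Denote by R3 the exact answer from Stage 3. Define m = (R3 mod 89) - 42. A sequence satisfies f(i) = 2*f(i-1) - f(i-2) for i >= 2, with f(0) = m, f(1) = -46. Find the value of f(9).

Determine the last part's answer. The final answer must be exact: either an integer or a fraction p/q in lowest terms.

-678

Stage 1: 46110 = 2 * 3 * 5 * 29 * 53; sigma = (1 + 2) * (1 + 3) * (1 + 5) * (1 + 29) * (1 + 53) = 3 * 4 * 6 * 30 * 54 = 116640; answer 116640
Stage 2: R1 = 116640; r = 15; a(3) = -3*(-38) + 1*(29) + 1*(15) = 158; iterating: a(3)=158, a(4)=-483, a(5)=1569, a(6)=-5032, a(7)=16182, a(8)=-52009, a(9)=167177, a(10)=-537358; answer -537358
Stage 3: R2 = -537358; d = 14; remainder = value at the root: 8*(14)^2 + 2*(14)^1 - 8 = (1568) + (28) + (-8) = 1588; answer 1588
Stage 4: R3 = 1588; m = 33; f(2) = 2*(-46) - 1*(33) = -125; iterating: f(2)=-125, f(3)=-204, f(4)=-283, f(5)=-362, f(6)=-441, f(7)=-520, f(8)=-599, f(9)=-678; answer -678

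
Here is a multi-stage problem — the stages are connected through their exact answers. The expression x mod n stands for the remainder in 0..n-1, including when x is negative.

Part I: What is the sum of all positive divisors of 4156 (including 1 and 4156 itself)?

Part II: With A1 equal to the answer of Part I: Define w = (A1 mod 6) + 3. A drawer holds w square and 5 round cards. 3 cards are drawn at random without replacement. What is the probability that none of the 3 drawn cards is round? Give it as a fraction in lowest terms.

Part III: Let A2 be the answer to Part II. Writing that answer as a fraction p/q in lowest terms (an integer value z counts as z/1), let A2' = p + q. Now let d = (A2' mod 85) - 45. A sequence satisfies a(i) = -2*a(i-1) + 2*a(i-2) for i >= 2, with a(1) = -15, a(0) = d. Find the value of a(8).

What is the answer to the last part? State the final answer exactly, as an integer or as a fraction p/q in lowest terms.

Part I: 4156 = 2^2 * 1039; sigma = (1 + 2 + 4) * (1 + 1039) = 7 * 1040 = 7280; answer 7280
Part II: A1 = 7280; w = 5; total draws C(10,3) = 120; favorable C(5,3) = 10; P = 1/12; answer 1/12
Part III: A2 = 1/12; threaded value p + q = 13; d = -32; a(2) = -2*(-15) + 2*(-32) = -34; iterating: a(2)=-34, a(3)=38, a(4)=-144, a(5)=364, a(6)=-1016, a(7)=2760, a(8)=-7552; answer -7552

-7552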